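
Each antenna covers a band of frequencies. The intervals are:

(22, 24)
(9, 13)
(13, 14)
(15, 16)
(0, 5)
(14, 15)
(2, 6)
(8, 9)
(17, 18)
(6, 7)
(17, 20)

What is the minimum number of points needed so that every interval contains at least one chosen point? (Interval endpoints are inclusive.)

7

By right end: [0,5]  [2,6]  [6,7]  [8,9]  [9,13]  [13,14]  [14,15]  [15,16]  [17,18]  [17,20]  [22,24]
[0,5] uncovered → point at 5; [6,7] uncovered → point at 7; [8,9] uncovered → point at 9; [13,14] uncovered → point at 14; [15,16] uncovered → point at 16; [17,18] uncovered → point at 18; [22,24] uncovered → point at 24.
Points: 5, 7, 9, 14, 16, 18, 24 (7 total).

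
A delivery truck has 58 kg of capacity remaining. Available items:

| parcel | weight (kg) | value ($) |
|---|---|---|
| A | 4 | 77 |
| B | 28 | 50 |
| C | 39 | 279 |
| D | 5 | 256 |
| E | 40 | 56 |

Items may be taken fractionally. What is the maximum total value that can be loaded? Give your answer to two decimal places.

629.86

Sort by value per unit weight and fill in that order.
Order: D (256/5=51.20) > A (77/4=19.25) > C (279/39=7.15) > B (50/28=1.79) > E (56/40=1.40)
Fill: take D (5 @ 256) → take A (4 @ 77) → take C (39 @ 279) → take 10/28 of B → 17.86; 58/58 used.
Total value = 629.86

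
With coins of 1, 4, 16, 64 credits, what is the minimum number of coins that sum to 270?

9

Greedy: take as many of the largest coin as possible, then repeat with the remainder.
270 = 4×64 + 3×4 + 2×1
Total coins = 4 + 3 + 2 = 9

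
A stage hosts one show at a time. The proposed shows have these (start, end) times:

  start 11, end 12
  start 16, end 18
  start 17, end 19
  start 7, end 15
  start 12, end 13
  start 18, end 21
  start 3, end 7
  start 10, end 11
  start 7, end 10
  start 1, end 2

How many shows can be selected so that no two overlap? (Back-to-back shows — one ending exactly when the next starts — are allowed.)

Sort by end time and greedily take each interval whose start is ≥ the last chosen end.
By end time: (1,2), (3,7), (7,10), (10,11), (11,12), (12,13), (7,15), (16,18), (17,19), (18,21).
Pick (1,2); next start ≥ 2 → (3,7); next start ≥ 7 → (7,10); next start ≥ 10 → (10,11); next start ≥ 11 → (11,12); next start ≥ 12 → (12,13); next start ≥ 13 → (16,18); next start ≥ 18 → (18,21).
Selected 8 shows.

8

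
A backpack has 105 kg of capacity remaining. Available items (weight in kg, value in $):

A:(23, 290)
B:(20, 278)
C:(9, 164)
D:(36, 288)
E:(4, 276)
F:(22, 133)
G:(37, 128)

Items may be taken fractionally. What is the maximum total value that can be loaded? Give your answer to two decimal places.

Greedy by value/weight ratio, highest first.
Order: E (276/4=69.00) > C (164/9=18.22) > B (278/20=13.90) > A (290/23=12.61) > D (288/36=8.00) > F (133/22=6.05) > G (128/37=3.46)
Fill: take E (4 @ 276) → take C (9 @ 164) → take B (20 @ 278) → take A (23 @ 290) → take D (36 @ 288) → take 13/22 of F → 78.59; 105/105 used.
Total value = 1374.59

1374.59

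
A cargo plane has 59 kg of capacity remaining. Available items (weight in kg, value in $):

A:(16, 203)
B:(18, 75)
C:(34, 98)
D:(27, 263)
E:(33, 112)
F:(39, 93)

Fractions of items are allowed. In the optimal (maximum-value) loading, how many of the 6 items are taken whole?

Ratios (sorted): A 12.69, D 9.74, B 4.17, E 3.39, C 2.88, F 2.38
take A (16 @ 203); take D (27 @ 263); take 16/18 of B → 66.67. Capacity used 59/59.
2 item(s) taken whole; one partial (take 16/18 of B).

2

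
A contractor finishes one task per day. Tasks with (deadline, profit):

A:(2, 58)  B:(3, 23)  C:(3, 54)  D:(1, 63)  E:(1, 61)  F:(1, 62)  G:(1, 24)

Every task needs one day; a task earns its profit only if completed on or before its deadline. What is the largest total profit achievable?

By profit: D(d1,63), F(d1,62), E(d1,61), A(d2,58), C(d3,54), G(d1,24), B(d3,23)
D→slot 1; F skipped; E skipped; A→slot 2; C→slot 3; G skipped; B skipped.
Profit = 63 + 58 + 54 = 175

175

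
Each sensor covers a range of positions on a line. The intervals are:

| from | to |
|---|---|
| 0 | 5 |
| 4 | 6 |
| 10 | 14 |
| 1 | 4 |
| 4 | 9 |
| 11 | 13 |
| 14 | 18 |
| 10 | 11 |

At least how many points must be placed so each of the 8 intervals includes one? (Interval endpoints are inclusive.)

3

Sorted: [1,4] [0,5] [4,6] [4,9] [10,11] [11,13] [10,14] [14,18]
{[1,4],[0,5],[4,6],[4,9]} hit by 4; {[10,11],[11,13],[10,14]} hit by 11; {[14,18]} hit by 18.
Points: 4, 11, 18 (3 total).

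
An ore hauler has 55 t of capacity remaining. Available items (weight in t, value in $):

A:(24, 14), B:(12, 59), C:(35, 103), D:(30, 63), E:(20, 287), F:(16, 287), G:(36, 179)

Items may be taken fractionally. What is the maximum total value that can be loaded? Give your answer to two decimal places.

Greedy by value/weight ratio, highest first.
Order: F (287/16=17.94) > E (287/20=14.35) > G (179/36=4.97) > B (59/12=4.92) > C (103/35=2.94) > D (63/30=2.10) > A (14/24=0.58)
Fill: take F (16 @ 287) → take E (20 @ 287) → take 19/36 of G → 94.47; 55/55 used.
Total value = 668.47

668.47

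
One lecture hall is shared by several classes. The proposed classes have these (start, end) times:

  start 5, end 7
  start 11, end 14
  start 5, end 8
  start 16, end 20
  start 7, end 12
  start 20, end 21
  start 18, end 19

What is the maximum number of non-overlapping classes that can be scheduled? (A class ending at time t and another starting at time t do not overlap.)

Sort by end time and greedily take each interval whose start is ≥ the last chosen end.
Sorted by end: (5,7)  (5,8)  (7,12)  (11,14)  (18,19)  (16,20)  (20,21)
take (5,7); take (7,12); take (18,19); take (20,21).
Selected 4 classes.

4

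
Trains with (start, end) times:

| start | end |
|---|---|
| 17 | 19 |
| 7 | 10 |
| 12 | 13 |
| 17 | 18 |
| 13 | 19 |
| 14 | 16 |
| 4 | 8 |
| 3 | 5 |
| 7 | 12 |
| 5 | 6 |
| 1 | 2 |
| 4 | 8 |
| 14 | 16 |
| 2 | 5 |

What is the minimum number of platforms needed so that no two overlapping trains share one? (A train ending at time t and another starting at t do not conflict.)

Events (time:±→running): 1:+→1 2:-→0 2:+→1 3:+→2 4:+→3 4:+→4 … peak 4.

4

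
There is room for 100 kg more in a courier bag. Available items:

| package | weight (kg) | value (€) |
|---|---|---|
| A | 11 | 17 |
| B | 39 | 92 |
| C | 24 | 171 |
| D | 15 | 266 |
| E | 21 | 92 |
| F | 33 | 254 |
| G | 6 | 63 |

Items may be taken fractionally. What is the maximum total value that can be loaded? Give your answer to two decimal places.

848.36

Greedy by value/weight ratio, highest first.
Order: D (266/15=17.73) > G (63/6=10.50) > F (254/33=7.70) > C (171/24=7.12) > E (92/21=4.38) > B (92/39=2.36) > A (17/11=1.55)
Fill: take D (15 @ 266) → take G (6 @ 63) → take F (33 @ 254) → take C (24 @ 171) → take E (21 @ 92) → take 1/39 of B → 2.36; 100/100 used.
Total value = 848.36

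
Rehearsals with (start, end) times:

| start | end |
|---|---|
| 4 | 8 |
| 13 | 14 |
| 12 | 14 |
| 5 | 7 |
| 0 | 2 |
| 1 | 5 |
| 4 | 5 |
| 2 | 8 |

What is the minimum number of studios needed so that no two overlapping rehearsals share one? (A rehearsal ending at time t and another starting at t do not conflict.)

4

starts: [0, 1, 2, 4, 4, 5, 12, 13]
ends:   [2, 5, 5, 7, 8, 8, 14, 14]
s0→1 s1→2 e2→1 s2→2 s4→3 s4→4  — peak 4.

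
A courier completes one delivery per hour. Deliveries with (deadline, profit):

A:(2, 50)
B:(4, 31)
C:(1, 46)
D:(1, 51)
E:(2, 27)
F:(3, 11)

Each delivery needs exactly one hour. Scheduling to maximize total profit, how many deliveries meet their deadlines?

Take jobs in profit order; each goes to the latest open slot no later than its deadline.
Profit order: D=51 A=50 C=46 B=31 E=27 F=11
Assign: D→slot 1, A→slot 2, C skipped, B→slot 4, E skipped, F→slot 3.
Slots: [1:D] [2:A] [3:F] [4:B]
4 of 6 scheduled.

4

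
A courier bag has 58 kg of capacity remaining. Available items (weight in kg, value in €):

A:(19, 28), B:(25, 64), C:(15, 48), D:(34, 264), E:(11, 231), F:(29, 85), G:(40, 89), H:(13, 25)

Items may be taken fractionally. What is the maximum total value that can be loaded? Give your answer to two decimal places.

536.60

Order: E (231/11=21.00) > D (264/34=7.76) > C (48/15=3.20) > F (85/29=2.93) > B (64/25=2.56) > G (89/40=2.23) > H (25/13=1.92) > A (28/19=1.47)
Fill: take E (11 @ 231) → take D (34 @ 264) → take 13/15 of C → 41.60; 58/58 used.
Total value = 536.60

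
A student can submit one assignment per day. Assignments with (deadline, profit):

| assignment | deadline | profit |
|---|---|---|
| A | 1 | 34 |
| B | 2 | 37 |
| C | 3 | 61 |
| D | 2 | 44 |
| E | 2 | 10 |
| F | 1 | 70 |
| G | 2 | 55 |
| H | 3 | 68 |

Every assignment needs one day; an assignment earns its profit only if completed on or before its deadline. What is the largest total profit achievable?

Sort by profit descending; place each in the latest free slot ≤ its deadline.
Profit order: F=70 H=68 C=61 G=55 D=44 B=37 A=34 E=10
Assign: F→slot 1, H→slot 3, C→slot 2, G skipped, D skipped, B skipped, A skipped, E skipped.
Slots: [1:F] [2:C] [3:H]
Profit = 70 + 61 + 68 = 199

199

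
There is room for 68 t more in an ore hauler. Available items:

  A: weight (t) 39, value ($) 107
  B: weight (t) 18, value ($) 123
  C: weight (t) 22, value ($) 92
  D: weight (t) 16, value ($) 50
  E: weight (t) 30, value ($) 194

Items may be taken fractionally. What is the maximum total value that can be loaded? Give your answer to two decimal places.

400.64

Greedy by value/weight ratio, highest first.
Order: B (123/18=6.83) > E (194/30=6.47) > C (92/22=4.18) > D (50/16=3.12) > A (107/39=2.74)
Fill: take B (18 @ 123) → take E (30 @ 194) → take 20/22 of C → 83.64; 68/68 used.
Total value = 400.64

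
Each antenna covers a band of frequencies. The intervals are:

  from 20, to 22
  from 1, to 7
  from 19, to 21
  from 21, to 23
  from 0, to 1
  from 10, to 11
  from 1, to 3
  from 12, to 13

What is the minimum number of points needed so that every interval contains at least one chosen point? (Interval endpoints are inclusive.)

4

By right end: [0,1]  [1,3]  [1,7]  [10,11]  [12,13]  [19,21]  [20,22]  [21,23]
[0,1] uncovered → point at 1; [10,11] uncovered → point at 11; [12,13] uncovered → point at 13; [19,21] uncovered → point at 21.
Points: 1, 11, 13, 21 (4 total).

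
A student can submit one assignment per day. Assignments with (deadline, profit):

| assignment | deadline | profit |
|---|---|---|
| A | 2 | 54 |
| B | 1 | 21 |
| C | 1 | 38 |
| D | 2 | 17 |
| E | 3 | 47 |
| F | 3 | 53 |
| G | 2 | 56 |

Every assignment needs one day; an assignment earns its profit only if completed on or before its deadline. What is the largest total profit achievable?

163

Sort by profit descending; place each in the latest free slot ≤ its deadline.
Profit order: G=56 A=54 F=53 E=47 C=38 B=21 D=17
Assign: G→slot 2, A→slot 1, F→slot 3, E skipped, C skipped, B skipped, D skipped.
Slots: [1:A] [2:G] [3:F]
Profit = 54 + 56 + 53 = 163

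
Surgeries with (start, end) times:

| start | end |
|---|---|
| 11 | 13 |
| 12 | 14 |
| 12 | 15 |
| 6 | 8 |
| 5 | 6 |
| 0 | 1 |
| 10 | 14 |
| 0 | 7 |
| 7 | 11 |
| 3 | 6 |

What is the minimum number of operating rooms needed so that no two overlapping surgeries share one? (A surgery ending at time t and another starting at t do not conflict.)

Events (time:±→running): 0:+→1 0:+→2 1:-→1 3:+→2 5:+→3 6:-→2 6:-→1 6:+→2 7:-→1 7:+→2 8:-→1 10:+→2 11:-→1 11:+→2 12:+→3 12:+→4 … peak 4.

4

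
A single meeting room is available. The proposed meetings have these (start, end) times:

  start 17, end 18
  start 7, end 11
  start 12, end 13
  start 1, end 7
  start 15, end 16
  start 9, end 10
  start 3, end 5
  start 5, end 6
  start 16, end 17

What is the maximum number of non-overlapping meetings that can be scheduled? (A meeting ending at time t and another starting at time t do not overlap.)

Sorted by end: (3,5)  (5,6)  (1,7)  (9,10)  (7,11)  (12,13)  (15,16)  (16,17)  (17,18)
take (3,5); take (5,6); take (9,10); skip (7,11); take (12,13); take (15,16); take (16,17); take (17,18).
Selected 7 meetings.

7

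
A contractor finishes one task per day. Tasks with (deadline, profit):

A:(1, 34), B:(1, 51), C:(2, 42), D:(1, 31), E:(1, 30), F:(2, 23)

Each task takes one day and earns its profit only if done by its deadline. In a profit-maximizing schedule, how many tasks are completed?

2

Sort by profit descending; place each in the latest free slot ≤ its deadline.
Profit order: B=51 C=42 A=34 D=31 E=30 F=23
Assign: B→slot 1, C→slot 2, A skipped, D skipped, E skipped, F skipped.
Slots: [1:B] [2:C]
2 of 6 scheduled.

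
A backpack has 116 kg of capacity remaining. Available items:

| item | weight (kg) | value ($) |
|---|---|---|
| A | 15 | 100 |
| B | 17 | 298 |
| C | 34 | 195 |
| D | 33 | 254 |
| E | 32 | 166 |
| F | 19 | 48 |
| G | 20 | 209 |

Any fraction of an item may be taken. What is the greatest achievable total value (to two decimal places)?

1038.79

Sort by value per unit weight and fill in that order.
Ratios (sorted): B 17.53, G 10.45, D 7.70, A 6.67, C 5.74, E 5.19, F 2.53
take B (17 @ 298); take G (20 @ 209); take D (33 @ 254); take A (15 @ 100); take 31/34 of C → 177.79. Capacity used 116/116.
Total value = 1038.79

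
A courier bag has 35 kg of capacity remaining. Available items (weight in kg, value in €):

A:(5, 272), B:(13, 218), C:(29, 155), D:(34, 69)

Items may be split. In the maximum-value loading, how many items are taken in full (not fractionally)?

2

Sort by value per unit weight and fill in that order.
Order: A (272/5=54.40) > B (218/13=16.77) > C (155/29=5.34) > D (69/34=2.03)
Fill: take A (5 @ 272) → take B (13 @ 218) → take 17/29 of C → 90.86; 35/35 used.
2 item(s) taken whole; one partial (take 17/29 of C).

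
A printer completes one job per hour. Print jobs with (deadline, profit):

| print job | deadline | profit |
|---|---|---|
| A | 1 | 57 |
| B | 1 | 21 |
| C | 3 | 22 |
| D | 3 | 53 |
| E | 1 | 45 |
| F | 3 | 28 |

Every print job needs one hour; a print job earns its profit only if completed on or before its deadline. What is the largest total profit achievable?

138

By profit: A(d1,57), D(d3,53), E(d1,45), F(d3,28), C(d3,22), B(d1,21)
A→slot 1; D→slot 3; E skipped; F→slot 2; C skipped; B skipped.
Profit = 57 + 28 + 53 = 138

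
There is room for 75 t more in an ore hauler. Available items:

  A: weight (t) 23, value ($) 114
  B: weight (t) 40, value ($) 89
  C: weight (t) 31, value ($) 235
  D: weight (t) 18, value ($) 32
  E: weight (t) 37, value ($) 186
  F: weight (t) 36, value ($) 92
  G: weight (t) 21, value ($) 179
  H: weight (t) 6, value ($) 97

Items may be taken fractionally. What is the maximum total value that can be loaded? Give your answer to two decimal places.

Sort by value per unit weight and fill in that order.
Ratios (sorted): H 16.17, G 8.52, C 7.58, E 5.03, A 4.96, F 2.56, B 2.23, D 1.78
take H (6 @ 97); take G (21 @ 179); take C (31 @ 235); take 17/37 of E → 85.46. Capacity used 75/75.
Total value = 596.46

596.46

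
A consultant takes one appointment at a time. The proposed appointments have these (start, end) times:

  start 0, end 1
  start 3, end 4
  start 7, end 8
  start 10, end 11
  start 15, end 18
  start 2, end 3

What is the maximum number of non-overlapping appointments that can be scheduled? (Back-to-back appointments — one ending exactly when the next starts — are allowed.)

Order by finish time; keep every interval that doesn't clash with the previous kept one.
Sorted by end: (0,1)  (2,3)  (3,4)  (7,8)  (10,11)  (15,18)
take (0,1); take (2,3); take (3,4); take (7,8); take (10,11); take (15,18).
Selected 6 appointments.

6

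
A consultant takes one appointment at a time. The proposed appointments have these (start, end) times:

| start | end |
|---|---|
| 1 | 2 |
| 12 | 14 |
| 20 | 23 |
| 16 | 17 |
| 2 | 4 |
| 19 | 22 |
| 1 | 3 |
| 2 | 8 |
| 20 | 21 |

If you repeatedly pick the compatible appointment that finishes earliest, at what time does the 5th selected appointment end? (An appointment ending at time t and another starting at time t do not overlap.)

Sorted by end: (1,2)  (1,3)  (2,4)  (2,8)  (12,14)  (16,17)  (20,21)  (19,22)  (20,23)
take (1,2); take (2,4); skip (2,8); take (12,14); take (16,17); take (20,21); skip (20,23).
Selected: (1,2) (2,4) (12,14) (16,17) (20,21)

21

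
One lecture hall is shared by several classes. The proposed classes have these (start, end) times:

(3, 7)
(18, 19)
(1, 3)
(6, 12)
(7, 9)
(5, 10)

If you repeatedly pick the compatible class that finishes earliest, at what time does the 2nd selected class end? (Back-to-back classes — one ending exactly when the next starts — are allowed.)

7

Order by finish time; keep every interval that doesn't clash with the previous kept one.
Sorted by end: (1,3)  (3,7)  (7,9)  (5,10)  (6,12)  (18,19)
take (1,3); take (3,7); take (7,9); take (18,19).
Selected: (1,3) (3,7) (7,9) (18,19)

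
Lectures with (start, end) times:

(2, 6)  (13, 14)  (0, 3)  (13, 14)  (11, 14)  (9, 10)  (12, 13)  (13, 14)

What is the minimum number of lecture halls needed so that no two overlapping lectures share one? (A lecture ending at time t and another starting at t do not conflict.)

The answer is the maximum number of intervals overlapping at any instant.
starts: [0, 2, 9, 11, 12, 13, 13, 13]
ends:   [3, 6, 10, 13, 14, 14, 14, 14]
s0→1 s2→2 e3→1 e6→0 s9→1 e10→0 s11→1 s12→2 e13→1 s13→2 s13→3 s13→4  — peak 4.

4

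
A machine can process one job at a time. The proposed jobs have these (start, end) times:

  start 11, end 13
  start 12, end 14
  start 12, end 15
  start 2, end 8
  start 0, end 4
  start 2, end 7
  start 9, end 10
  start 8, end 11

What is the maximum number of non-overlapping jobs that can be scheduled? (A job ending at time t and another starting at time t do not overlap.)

Greedy by earliest finish: after sorting by end time, pick each interval compatible with the last pick.
Sorted by end: (0,4)  (2,7)  (2,8)  (9,10)  (8,11)  (11,13)  (12,14)  (12,15)
take (0,4); take (9,10); skip (8,11); take (11,13); skip (12,14).
Selected 3 jobs.

3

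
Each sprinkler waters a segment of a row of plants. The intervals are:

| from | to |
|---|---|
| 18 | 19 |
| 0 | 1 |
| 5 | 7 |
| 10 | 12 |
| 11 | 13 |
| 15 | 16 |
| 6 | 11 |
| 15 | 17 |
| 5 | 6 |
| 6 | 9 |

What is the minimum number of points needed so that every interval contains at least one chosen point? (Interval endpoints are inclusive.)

5

By right end: [0,1]  [5,6]  [5,7]  [6,9]  [6,11]  [10,12]  [11,13]  [15,16]  [15,17]  [18,19]
[0,1] uncovered → point at 1; [5,6] uncovered → point at 6; [10,12] uncovered → point at 12; [15,16] uncovered → point at 16; [18,19] uncovered → point at 19.
Points: 1, 6, 12, 16, 19 (5 total).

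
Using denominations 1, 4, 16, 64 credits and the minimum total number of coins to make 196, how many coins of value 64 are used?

Use the largest denomination that fits, subtract, and repeat.
196 − 3×64→4 − 1×4→0
Count of 64: 3

3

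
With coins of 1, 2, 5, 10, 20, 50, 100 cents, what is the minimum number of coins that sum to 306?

5

306 = 3×100 + 1×5 + 1×1
Total coins = 3 + 1 + 1 = 5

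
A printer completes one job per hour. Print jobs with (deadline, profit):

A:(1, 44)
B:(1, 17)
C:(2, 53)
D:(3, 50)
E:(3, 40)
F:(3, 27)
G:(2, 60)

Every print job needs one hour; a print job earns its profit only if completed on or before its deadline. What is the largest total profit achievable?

163

Sort by profit descending; place each in the latest free slot ≤ its deadline.
By profit: G(d2,60), C(d2,53), D(d3,50), A(d1,44), E(d3,40), F(d3,27), B(d1,17)
G→slot 2; C→slot 1; D→slot 3; A skipped; E skipped; F skipped; B skipped.
Profit = 53 + 60 + 50 = 163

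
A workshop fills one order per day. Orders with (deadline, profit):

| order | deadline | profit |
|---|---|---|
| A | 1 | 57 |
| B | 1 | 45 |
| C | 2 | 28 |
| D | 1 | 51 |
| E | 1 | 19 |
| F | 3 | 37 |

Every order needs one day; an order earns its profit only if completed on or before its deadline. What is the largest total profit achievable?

Sort by profit descending; place each in the latest free slot ≤ its deadline.
Profit order: A=57 D=51 B=45 F=37 C=28 E=19
Assign: A→slot 1, D skipped, B skipped, F→slot 3, C→slot 2, E skipped.
Slots: [1:A] [2:C] [3:F]
Profit = 57 + 28 + 37 = 122

122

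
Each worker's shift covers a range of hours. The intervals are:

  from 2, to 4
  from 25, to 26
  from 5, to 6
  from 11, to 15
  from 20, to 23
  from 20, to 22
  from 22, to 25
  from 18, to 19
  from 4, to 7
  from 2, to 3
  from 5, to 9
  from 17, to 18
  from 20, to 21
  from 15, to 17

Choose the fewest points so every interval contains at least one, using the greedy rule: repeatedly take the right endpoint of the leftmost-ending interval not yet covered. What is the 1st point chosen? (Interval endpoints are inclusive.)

3

By right end: [2,3]  [2,4]  [5,6]  [4,7]  [5,9]  [11,15]  [15,17]  [17,18]  [18,19]  [20,21]  [20,22]  [20,23]  [22,25]  [25,26]
[2,3] uncovered → point at 3; [5,6] uncovered → point at 6; [11,15] uncovered → point at 15; [17,18] uncovered → point at 18; [20,21] uncovered → point at 21; [22,25] uncovered → point at 25.
Points: 3, 6, 15, 18, 21, 25 (6 total).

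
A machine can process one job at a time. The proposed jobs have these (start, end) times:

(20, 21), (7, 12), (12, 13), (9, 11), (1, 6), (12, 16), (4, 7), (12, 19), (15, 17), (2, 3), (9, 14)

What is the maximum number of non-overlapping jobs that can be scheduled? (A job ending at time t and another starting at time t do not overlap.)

Order by finish time; keep every interval that doesn't clash with the previous kept one.
Sorted by end: (2,3)  (1,6)  (4,7)  (9,11)  (7,12)  (12,13)  (9,14)  (12,16)  (15,17)  (12,19)  (20,21)
take (2,3); skip (1,6); take (4,7); take (9,11); take (12,13); skip (9,14); take (15,17); skip (12,19); take (20,21).
Selected 6 jobs.

6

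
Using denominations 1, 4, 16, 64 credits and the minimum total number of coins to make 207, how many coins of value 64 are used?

3

207 = 3×64 + 3×4 + 3×1
Count of 64: 3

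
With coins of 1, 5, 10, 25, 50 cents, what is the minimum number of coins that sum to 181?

Greedy: take as many of the largest coin as possible, then repeat with the remainder.
181 = 3×50 + 1×25 + 1×5 + 1×1
Total coins = 3 + 1 + 1 + 1 = 6

6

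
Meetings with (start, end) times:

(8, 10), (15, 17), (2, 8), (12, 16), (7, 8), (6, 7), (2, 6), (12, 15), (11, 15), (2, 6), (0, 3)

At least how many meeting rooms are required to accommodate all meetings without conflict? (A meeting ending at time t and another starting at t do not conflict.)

4

starts: [0, 2, 2, 2, 6, 7, 8, 11, 12, 12, 15]
ends:   [3, 6, 6, 7, 8, 8, 10, 15, 15, 16, 17]
s0→1 s2→2 s2→3 s2→4  — peak 4.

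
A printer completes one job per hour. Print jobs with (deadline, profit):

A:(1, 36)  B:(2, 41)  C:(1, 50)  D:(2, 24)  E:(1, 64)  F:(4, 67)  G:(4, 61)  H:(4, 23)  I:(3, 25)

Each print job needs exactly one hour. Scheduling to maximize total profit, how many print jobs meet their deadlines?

By profit: F(d4,67), E(d1,64), G(d4,61), C(d1,50), B(d2,41), A(d1,36), I(d3,25), D(d2,24), H(d4,23)
F→slot 4; E→slot 1; G→slot 3; C skipped; B→slot 2; A skipped; I skipped; D skipped; H skipped.
4 of 9 scheduled.

4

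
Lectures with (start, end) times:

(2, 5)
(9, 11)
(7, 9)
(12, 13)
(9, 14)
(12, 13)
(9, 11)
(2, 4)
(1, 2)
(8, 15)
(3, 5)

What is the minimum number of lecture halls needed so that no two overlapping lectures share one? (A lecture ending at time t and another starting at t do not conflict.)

Count concurrent intervals with a sweep; the peak is the room count.
Events (time:±→running): 1:+→1 2:-→0 2:+→1 2:+→2 3:+→3 4:-→2 5:-→1 5:-→0 7:+→1 8:+→2 9:-→1 9:+→2 9:+→3 9:+→4 … peak 4.

4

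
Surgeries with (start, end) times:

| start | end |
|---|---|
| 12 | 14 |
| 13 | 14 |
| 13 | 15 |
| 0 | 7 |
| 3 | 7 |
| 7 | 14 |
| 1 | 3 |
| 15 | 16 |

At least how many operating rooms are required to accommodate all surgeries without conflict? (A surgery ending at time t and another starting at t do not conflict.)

4

starts: [0, 1, 3, 7, 12, 13, 13, 15]
ends:   [3, 7, 7, 14, 14, 14, 15, 16]
s0→1 s1→2 e3→1 s3→2 e7→1 e7→0 s7→1 s12→2 s13→3 s13→4  — peak 4.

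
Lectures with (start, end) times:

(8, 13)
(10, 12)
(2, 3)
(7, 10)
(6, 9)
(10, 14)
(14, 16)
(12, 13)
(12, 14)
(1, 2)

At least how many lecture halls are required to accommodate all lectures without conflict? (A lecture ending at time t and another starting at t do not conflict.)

4

starts: [1, 2, 6, 7, 8, 10, 10, 12, 12, 14]
ends:   [2, 3, 9, 10, 12, 13, 13, 14, 14, 16]
s1→1 e2→0 s2→1 e3→0 s6→1 s7→2 s8→3 e9→2 e10→1 s10→2 s10→3 e12→2 s12→3 s12→4  — peak 4.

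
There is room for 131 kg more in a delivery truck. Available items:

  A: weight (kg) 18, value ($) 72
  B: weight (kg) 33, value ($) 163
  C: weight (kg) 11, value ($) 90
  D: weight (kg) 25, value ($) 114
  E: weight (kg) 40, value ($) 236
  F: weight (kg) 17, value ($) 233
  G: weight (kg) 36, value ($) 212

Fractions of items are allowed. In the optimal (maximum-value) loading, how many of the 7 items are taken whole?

4

Greedy by value/weight ratio, highest first.
Ratios (sorted): F 13.71, C 8.18, E 5.90, G 5.89, B 4.94, D 4.56, A 4.00
take F (17 @ 233); take C (11 @ 90); take E (40 @ 236); take G (36 @ 212); take 27/33 of B → 133.36. Capacity used 131/131.
4 item(s) taken whole; one partial (take 27/33 of B).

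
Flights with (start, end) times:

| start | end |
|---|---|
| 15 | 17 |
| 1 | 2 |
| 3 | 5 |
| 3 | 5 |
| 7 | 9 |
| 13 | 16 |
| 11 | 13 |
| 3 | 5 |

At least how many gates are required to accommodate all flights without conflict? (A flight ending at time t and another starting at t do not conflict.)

starts: [1, 3, 3, 3, 7, 11, 13, 15]
ends:   [2, 5, 5, 5, 9, 13, 16, 17]
s1→1 e2→0 s3→1 s3→2 s3→3  — peak 3.

3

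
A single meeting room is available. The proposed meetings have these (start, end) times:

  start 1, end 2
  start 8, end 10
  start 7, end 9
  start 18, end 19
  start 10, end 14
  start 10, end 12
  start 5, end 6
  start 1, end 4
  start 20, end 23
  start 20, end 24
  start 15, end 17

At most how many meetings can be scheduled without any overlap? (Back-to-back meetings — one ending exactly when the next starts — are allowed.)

By end time: (1,2), (1,4), (5,6), (7,9), (8,10), (10,12), (10,14), (15,17), (18,19), (20,23), (20,24).
Pick (1,2); next start ≥ 2 → (5,6); next start ≥ 6 → (7,9); next start ≥ 9 → (10,12); next start ≥ 12 → (15,17); next start ≥ 17 → (18,19); next start ≥ 19 → (20,23).
Selected 7 meetings.

7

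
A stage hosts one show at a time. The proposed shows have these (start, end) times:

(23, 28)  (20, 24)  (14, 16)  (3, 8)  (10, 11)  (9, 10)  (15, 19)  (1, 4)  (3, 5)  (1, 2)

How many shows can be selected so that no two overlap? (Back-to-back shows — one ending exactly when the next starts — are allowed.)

Order by finish time; keep every interval that doesn't clash with the previous kept one.
By end time: (1,2), (1,4), (3,5), (3,8), (9,10), (10,11), (14,16), (15,19), (20,24), (23,28).
Pick (1,2); next start ≥ 2 → (3,5); next start ≥ 5 → (9,10); next start ≥ 10 → (10,11); next start ≥ 11 → (14,16); next start ≥ 16 → (20,24).
Selected 6 shows.

6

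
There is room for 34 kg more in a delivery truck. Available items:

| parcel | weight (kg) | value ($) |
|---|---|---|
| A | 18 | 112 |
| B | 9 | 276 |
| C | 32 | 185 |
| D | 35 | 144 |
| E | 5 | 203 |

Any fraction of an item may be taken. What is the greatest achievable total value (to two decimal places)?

Greedy by value/weight ratio, highest first.
Order: E (203/5=40.60) > B (276/9=30.67) > A (112/18=6.22) > C (185/32=5.78) > D (144/35=4.11)
Fill: take E (5 @ 203) → take B (9 @ 276) → take A (18 @ 112) → take 2/32 of C → 11.56; 34/34 used.
Total value = 602.56

602.56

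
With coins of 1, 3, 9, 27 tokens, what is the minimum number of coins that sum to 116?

8

Greedy: take as many of the largest coin as possible, then repeat with the remainder.
116 = 4×27 + 2×3 + 2×1
Total coins = 4 + 2 + 2 = 8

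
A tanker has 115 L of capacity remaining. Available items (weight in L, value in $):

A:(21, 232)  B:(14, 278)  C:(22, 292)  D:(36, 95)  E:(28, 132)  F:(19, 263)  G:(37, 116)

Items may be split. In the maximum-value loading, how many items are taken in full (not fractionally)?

5

Ratios (sorted): B 19.86, F 13.84, C 13.27, A 11.05, E 4.71, G 3.14, D 2.64
take B (14 @ 278); take F (19 @ 263); take C (22 @ 292); take A (21 @ 232); take E (28 @ 132); take 11/37 of G → 34.49. Capacity used 115/115.
5 item(s) taken whole; one partial (take 11/37 of G).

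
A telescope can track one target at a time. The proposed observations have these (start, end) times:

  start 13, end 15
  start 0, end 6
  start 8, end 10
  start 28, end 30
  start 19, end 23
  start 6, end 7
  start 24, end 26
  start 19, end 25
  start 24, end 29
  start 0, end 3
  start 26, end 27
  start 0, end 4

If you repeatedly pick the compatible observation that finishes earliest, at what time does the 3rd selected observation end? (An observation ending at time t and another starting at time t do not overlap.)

Sorted by end: (0,3)  (0,4)  (0,6)  (6,7)  (8,10)  (13,15)  (19,23)  (19,25)  (24,26)  (26,27)  (24,29)  (28,30)
take (0,3); take (6,7); take (8,10); take (13,15); take (19,23); take (24,26); take (26,27); skip (24,29); take (28,30).
Selected: (0,3) (6,7) (8,10) (13,15) (19,23) (24,26) (26,27) (28,30)

10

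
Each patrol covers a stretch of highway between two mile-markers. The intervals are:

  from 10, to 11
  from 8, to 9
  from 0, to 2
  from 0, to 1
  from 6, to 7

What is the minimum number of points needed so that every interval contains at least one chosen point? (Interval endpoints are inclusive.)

Process intervals by earliest right end; each time one isn't hit yet, stab at its right endpoint.
Sorted: [0,1] [0,2] [6,7] [8,9] [10,11]
{[0,1],[0,2]} hit by 1; {[6,7]} hit by 7; {[8,9]} hit by 9; {[10,11]} hit by 11.
Points: 1, 7, 9, 11 (4 total).

4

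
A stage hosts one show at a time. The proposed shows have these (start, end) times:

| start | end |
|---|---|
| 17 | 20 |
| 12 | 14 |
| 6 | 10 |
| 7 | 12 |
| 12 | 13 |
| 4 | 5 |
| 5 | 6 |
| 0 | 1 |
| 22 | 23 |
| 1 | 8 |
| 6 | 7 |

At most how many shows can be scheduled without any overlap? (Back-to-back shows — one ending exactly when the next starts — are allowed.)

Order by finish time; keep every interval that doesn't clash with the previous kept one.
By end time: (0,1), (4,5), (5,6), (6,7), (1,8), (6,10), (7,12), (12,13), (12,14), (17,20), (22,23).
Pick (0,1); next start ≥ 1 → (4,5); next start ≥ 5 → (5,6); next start ≥ 6 → (6,7); next start ≥ 7 → (7,12); next start ≥ 12 → (12,13); next start ≥ 13 → (17,20); next start ≥ 20 → (22,23).
Selected 8 shows.

8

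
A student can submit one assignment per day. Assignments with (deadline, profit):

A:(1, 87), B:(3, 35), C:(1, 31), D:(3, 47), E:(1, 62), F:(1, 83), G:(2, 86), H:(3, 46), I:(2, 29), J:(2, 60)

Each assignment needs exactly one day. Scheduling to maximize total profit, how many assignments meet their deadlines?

3

Profit order: A=87 G=86 F=83 E=62 J=60 D=47 H=46 B=35 C=31 I=29
Assign: A→slot 1, G→slot 2, F skipped, E skipped, J skipped, D→slot 3, H skipped, B skipped, C skipped, I skipped.
Slots: [1:A] [2:G] [3:D]
3 of 10 scheduled.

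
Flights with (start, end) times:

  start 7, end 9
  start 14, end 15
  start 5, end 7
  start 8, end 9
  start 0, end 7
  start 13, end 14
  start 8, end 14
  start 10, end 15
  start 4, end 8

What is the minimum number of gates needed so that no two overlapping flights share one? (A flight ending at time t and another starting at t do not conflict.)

3

Count concurrent intervals with a sweep; the peak is the room count.
Events (time:±→running): 0:+→1 4:+→2 5:+→3 … peak 3.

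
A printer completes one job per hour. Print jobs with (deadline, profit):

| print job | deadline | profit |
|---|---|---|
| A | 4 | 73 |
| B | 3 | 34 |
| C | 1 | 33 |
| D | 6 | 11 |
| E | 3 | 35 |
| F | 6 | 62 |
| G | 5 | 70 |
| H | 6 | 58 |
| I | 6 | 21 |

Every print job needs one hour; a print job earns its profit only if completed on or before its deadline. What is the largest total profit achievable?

Sort by profit descending; place each in the latest free slot ≤ its deadline.
Profit order: A=73 G=70 F=62 H=58 E=35 B=34 C=33 I=21 D=11
Assign: A→slot 4, G→slot 5, F→slot 6, H→slot 3, E→slot 2, B→slot 1, C skipped, I skipped, D skipped.
Slots: [1:B] [2:E] [3:H] [4:A] [5:G] [6:F]
Profit = 34 + 35 + 58 + 73 + 70 + 62 = 332

332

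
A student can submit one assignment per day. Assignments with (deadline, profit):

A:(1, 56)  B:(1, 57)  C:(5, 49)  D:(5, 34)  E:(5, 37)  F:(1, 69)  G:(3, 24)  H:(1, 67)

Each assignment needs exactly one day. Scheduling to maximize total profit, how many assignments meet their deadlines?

5

Take jobs in profit order; each goes to the latest open slot no later than its deadline.
Profit order: F=69 H=67 B=57 A=56 C=49 E=37 D=34 G=24
Assign: F→slot 1, H skipped, B skipped, A skipped, C→slot 5, E→slot 4, D→slot 3, G→slot 2.
Slots: [1:F] [2:G] [3:D] [4:E] [5:C]
5 of 8 scheduled.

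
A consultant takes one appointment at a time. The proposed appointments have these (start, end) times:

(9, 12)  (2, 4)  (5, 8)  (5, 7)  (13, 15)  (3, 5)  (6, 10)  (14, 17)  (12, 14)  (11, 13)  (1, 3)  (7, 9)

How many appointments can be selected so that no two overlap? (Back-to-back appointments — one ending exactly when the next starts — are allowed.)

Order by finish time; keep every interval that doesn't clash with the previous kept one.
By end time: (1,3), (2,4), (3,5), (5,7), (5,8), (7,9), (6,10), (9,12), (11,13), (12,14), (13,15), (14,17).
Pick (1,3); next start ≥ 3 → (3,5); next start ≥ 5 → (5,7); next start ≥ 7 → (7,9); next start ≥ 9 → (9,12); next start ≥ 12 → (12,14); next start ≥ 14 → (14,17).
Selected 7 appointments.

7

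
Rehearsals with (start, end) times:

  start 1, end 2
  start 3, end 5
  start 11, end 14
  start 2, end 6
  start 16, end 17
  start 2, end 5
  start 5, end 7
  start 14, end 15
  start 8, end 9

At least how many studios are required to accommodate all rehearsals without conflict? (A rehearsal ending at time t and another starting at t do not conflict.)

Count concurrent intervals with a sweep; the peak is the room count.
starts: [1, 2, 2, 3, 5, 8, 11, 14, 16]
ends:   [2, 5, 5, 6, 7, 9, 14, 15, 17]
s1→1 e2→0 s2→1 s2→2 s3→3  — peak 3.

3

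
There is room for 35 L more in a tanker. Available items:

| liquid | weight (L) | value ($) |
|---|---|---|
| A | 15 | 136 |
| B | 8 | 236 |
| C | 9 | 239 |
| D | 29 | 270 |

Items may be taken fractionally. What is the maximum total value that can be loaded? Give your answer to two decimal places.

642.59

Greedy by value/weight ratio, highest first.
Order: B (236/8=29.50) > C (239/9=26.56) > D (270/29=9.31) > A (136/15=9.07)
Fill: take B (8 @ 236) → take C (9 @ 239) → take 18/29 of D → 167.59; 35/35 used.
Total value = 642.59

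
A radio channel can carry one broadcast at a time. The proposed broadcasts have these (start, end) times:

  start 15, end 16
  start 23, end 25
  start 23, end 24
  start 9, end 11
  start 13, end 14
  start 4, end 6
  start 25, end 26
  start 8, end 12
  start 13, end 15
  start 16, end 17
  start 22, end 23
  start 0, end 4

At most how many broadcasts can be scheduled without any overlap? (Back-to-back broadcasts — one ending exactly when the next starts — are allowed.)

9

Order by finish time; keep every interval that doesn't clash with the previous kept one.
By end time: (0,4), (4,6), (9,11), (8,12), (13,14), (13,15), (15,16), (16,17), (22,23), (23,24), (23,25), (25,26).
Pick (0,4); next start ≥ 4 → (4,6); next start ≥ 6 → (9,11); next start ≥ 11 → (13,14); next start ≥ 14 → (15,16); next start ≥ 16 → (16,17); next start ≥ 17 → (22,23); next start ≥ 23 → (23,24); next start ≥ 24 → (25,26).
Selected 9 broadcasts.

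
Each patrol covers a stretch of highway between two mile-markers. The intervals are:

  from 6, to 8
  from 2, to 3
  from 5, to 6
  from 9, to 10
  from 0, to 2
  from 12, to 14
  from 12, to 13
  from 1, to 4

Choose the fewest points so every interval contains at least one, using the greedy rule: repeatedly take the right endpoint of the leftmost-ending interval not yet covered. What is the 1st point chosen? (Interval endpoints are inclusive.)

2

Sorted: [0,2] [2,3] [1,4] [5,6] [6,8] [9,10] [12,13] [12,14]
{[0,2],[2,3],[1,4]} hit by 2; {[5,6],[6,8]} hit by 6; {[9,10]} hit by 10; {[12,13],[12,14]} hit by 13.
Points: 2, 6, 10, 13 (4 total).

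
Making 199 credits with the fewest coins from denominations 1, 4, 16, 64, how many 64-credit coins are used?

Use the largest denomination that fits, subtract, and repeat.
199 − 3×64→7 − 1×4→3 − 3×1→0
Count of 64: 3

3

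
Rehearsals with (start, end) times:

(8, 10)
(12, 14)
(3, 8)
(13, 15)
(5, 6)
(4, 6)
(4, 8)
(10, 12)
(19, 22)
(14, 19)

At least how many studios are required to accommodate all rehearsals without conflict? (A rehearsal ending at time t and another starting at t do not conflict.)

4

starts: [3, 4, 4, 5, 8, 10, 12, 13, 14, 19]
ends:   [6, 6, 8, 8, 10, 12, 14, 15, 19, 22]
s3→1 s4→2 s4→3 s5→4  — peak 4.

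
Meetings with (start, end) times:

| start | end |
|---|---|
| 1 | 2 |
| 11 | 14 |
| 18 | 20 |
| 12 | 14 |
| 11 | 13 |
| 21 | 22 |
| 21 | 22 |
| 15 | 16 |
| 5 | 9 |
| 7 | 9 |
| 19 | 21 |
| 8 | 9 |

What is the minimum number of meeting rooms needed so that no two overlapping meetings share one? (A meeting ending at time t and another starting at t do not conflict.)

3

The answer is the maximum number of intervals overlapping at any instant.
starts: [1, 5, 7, 8, 11, 11, 12, 15, 18, 19, 21, 21]
ends:   [2, 9, 9, 9, 13, 14, 14, 16, 20, 21, 22, 22]
s1→1 e2→0 s5→1 s7→2 s8→3  — peak 3.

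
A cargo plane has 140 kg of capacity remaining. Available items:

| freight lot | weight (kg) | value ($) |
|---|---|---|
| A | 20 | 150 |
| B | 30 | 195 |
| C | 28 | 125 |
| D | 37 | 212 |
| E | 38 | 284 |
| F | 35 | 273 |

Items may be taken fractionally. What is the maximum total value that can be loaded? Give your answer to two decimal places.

Greedy by value/weight ratio, highest first.
Order: F (273/35=7.80) > A (150/20=7.50) > E (284/38=7.47) > B (195/30=6.50) > D (212/37=5.73) > C (125/28=4.46)
Fill: take F (35 @ 273) → take A (20 @ 150) → take E (38 @ 284) → take B (30 @ 195) → take 17/37 of D → 97.41; 140/140 used.
Total value = 999.41

999.41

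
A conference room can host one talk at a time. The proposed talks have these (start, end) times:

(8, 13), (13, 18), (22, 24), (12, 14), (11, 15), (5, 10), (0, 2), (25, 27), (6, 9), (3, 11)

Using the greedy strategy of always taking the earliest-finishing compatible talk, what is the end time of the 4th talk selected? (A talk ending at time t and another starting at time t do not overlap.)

24

Sorted by end: (0,2)  (6,9)  (5,10)  (3,11)  (8,13)  (12,14)  (11,15)  (13,18)  (22,24)  (25,27)
take (0,2); take (6,9); take (12,14); take (22,24); take (25,27).
Selected: (0,2) (6,9) (12,14) (22,24) (25,27)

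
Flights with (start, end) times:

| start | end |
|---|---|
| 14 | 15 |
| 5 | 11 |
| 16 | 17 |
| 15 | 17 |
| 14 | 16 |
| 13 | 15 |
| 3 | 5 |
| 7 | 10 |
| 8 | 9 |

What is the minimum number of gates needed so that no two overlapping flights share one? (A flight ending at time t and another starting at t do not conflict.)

3

starts: [3, 5, 7, 8, 13, 14, 14, 15, 16]
ends:   [5, 9, 10, 11, 15, 15, 16, 17, 17]
s3→1 e5→0 s5→1 s7→2 s8→3  — peak 3.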